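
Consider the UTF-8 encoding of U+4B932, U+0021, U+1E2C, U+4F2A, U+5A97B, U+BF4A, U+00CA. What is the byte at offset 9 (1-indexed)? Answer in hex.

1-indexed offset 9 is 0-indexed offset 8.
U+4B932 → 4-byte form F1 8B A4 B2 at offsets 0–3.
U+0021 → 1-byte form 21 at offsets 4–4.
U+1E2C → 3-byte form E1 B8 AC at offsets 5–7.
U+4F2A → 3-byte form E4 BC AA at offsets 8–10.
Offset 8 falls in char 4's range; it's byte 1 of E4 BC AA = 0xE4.

0xE4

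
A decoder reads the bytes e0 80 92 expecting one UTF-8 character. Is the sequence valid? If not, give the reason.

invalid (overlong encoding)

Leading byte 0xE0 = 11100000 → 3-byte form.
Continuation bytes all match 10xxxxxx. Payload decodes to 0x12.
But 0x12 < 0x800, the minimum for a 3-byte sequence — this is an overlong encoding.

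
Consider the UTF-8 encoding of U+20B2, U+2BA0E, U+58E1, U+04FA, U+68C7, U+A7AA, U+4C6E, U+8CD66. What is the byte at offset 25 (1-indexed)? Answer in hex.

0xA6

1-indexed offset 25 is 0-indexed offset 24.
U+20B2 → 3-byte form E2 82 B2 at offsets 0–2.
U+2BA0E → 4-byte form F0 AB A8 8E at offsets 3–6.
U+58E1 → 3-byte form E5 A3 A1 at offsets 7–9.
U+04FA → 2-byte form D3 BA at offsets 10–11.
U+68C7 → 3-byte form E6 A3 87 at offsets 12–14.
U+A7AA → 3-byte form EA 9E AA at offsets 15–17.
U+4C6E → 3-byte form E4 B1 AE at offsets 18–20.
U+8CD66 → 4-byte form F2 8C B5 A6 at offsets 21–24.
Offset 24 falls in char 8's range; it's byte 4 of F2 8C B5 A6 = 0xA6.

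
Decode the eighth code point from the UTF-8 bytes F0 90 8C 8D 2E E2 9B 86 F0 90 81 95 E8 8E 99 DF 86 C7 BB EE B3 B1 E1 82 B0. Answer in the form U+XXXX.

Offset 0: leading byte 0xF0 = 11110000 → 4-byte char #1 = F0 90 8C 8D.
Offset 4: leading byte 0x2E = 00101110 → 1-byte char #2 = 2E.
Offset 5: leading byte 0xE2 = 11100010 → 3-byte char #3 = E2 9B 86.
Offset 8: leading byte 0xF0 = 11110000 → 4-byte char #4 = F0 90 81 95.
Offset 12: leading byte 0xE8 = 11101000 → 3-byte char #5 = E8 8E 99.
Offset 15: leading byte 0xDF = 11011111 → 2-byte char #6 = DF 86.
Offset 17: leading byte 0xC7 = 11000111 → 2-byte char #7 = C7 BB.
Offset 19: leading byte 0xEE = 11101110 → 3-byte char #8 = EE B3 B1.
Leading byte 0xEE = 11101110 matches 1110xxxx → 3-byte sequence.
Byte 1: 0xEE = 11101110, payload 1110 (4 bits).
Byte 2: 0xB3 = 10110011 (10xxxxxx ✓), payload 110011.
Byte 3: 0xB1 = 10110001 (10xxxxxx ✓), payload 110001.
Concatenate: 1110110011110001 = 0xECF1 (16 bits → U+ECF1).

U+ECF1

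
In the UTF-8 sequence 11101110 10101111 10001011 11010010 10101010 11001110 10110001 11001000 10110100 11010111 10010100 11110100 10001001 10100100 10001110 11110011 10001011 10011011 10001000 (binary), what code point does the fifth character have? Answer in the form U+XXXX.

Offset 0: leading byte 0xEE = 11101110 → 3-byte char #1 = EE AF 8B.
Offset 3: leading byte 0xD2 = 11010010 → 2-byte char #2 = D2 AA.
Offset 5: leading byte 0xCE = 11001110 → 2-byte char #3 = CE B1.
Offset 7: leading byte 0xC8 = 11001000 → 2-byte char #4 = C8 B4.
Offset 9: leading byte 0xD7 = 11010111 → 2-byte char #5 = D7 94.
Leading byte 0xD7 = 11010111 matches 110xxxxx → 2-byte sequence.
Byte 1: 0xD7 = 11010111, payload 10111 (5 bits).
Byte 2: 0x94 = 10010100 (10xxxxxx ✓), payload 010100.
Concatenate: 10111010100 = 0x5D4 (11 bits → U+05D4).

U+05D4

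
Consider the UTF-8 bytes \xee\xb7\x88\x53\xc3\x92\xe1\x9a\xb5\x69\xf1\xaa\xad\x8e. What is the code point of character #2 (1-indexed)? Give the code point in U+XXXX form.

U+0053

Offset 0: leading byte 0xEE = 11101110 → 3-byte char #1 = EE B7 88.
Offset 3: leading byte 0x53 = 01010011 → 1-byte char #2 = 53.
Leading byte 0x53 = 01010011 matches 0xxxxxxx → 1-byte sequence.
Byte 1: 0x53 = 01010011, payload 1010011 (7 bits).
Concatenate: 1010011 = 0x53 (7 bits → U+0053).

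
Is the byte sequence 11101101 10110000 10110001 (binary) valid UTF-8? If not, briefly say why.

Structurally a 3-byte sequence; payload = 0xDC31.
But 0xDC31 is in U+D800–U+DFFF, the surrogate range. Surrogates are not Unicode scalar values and are forbidden in UTF-8.

invalid (encodes a surrogate (U+D800–U+DFFF))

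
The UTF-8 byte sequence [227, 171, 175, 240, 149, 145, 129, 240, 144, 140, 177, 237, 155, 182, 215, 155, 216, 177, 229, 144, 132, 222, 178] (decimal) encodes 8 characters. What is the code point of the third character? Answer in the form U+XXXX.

Offset 0: leading byte 0xE3 = 11100011 → 3-byte char #1 = E3 AB AF.
Offset 3: leading byte 0xF0 = 11110000 → 4-byte char #2 = F0 95 91 81.
Offset 7: leading byte 0xF0 = 11110000 → 4-byte char #3 = F0 90 8C B1.
Leading byte 0xF0 = 11110000 matches 11110xxx → 4-byte sequence.
Byte 1: 0xF0 = 11110000, payload 000 (3 bits).
Byte 2: 0x90 = 10010000 (10xxxxxx ✓), payload 010000.
Byte 3: 0x8C = 10001100 (10xxxxxx ✓), payload 001100.
Byte 4: 0xB1 = 10110001 (10xxxxxx ✓), payload 110001.
Concatenate: 000010000001100110001 = 0x10331 (21 bits → U+10331).

U+10331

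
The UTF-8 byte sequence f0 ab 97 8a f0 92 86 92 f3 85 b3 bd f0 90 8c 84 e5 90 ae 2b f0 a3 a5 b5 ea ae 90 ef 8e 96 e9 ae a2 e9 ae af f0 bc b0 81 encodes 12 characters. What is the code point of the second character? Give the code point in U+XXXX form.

U+12192

Offset 0: leading byte 0xF0 = 11110000 → 4-byte char #1 = F0 AB 97 8A.
Offset 4: leading byte 0xF0 = 11110000 → 4-byte char #2 = F0 92 86 92.
Leading byte 0xF0 = 11110000 matches 11110xxx → 4-byte sequence.
Byte 1: 0xF0 = 11110000, payload 000 (3 bits).
Byte 2: 0x92 = 10010010 (10xxxxxx ✓), payload 010010.
Byte 3: 0x86 = 10000110 (10xxxxxx ✓), payload 000110.
Byte 4: 0x92 = 10010010 (10xxxxxx ✓), payload 010010.
Concatenate: 000010010000110010010 = 0x12192 (21 bits → U+12192).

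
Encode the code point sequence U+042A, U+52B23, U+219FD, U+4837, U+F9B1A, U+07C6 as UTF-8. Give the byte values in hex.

D0 AA F1 92 AC A3 F0 A1 A7 BD E4 A0 B7 F3 B9 AC 9A DF 86

U+042A: 2-byte form → D0 AA.
U+52B23: 4-byte form → F1 92 AC A3.
U+219FD: 4-byte form → F0 A1 A7 BD.
U+4837: 3-byte form → E4 A0 B7.
U+F9B1A: 4-byte form → F3 B9 AC 9A.
U+07C6: 2-byte form → DF 86.
Concatenated (19 bytes): D0 AA F1 92 AC A3 F0 A1 A7 BD E4 A0 B7 F3 B9 AC 9A DF 86.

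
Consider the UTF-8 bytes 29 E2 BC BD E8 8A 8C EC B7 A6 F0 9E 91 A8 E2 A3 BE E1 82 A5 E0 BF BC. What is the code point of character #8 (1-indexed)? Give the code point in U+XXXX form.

Offset 0: leading byte 0x29 = 00101001 → 1-byte char #1 = 29.
Offset 1: leading byte 0xE2 = 11100010 → 3-byte char #2 = E2 BC BD.
Offset 4: leading byte 0xE8 = 11101000 → 3-byte char #3 = E8 8A 8C.
Offset 7: leading byte 0xEC = 11101100 → 3-byte char #4 = EC B7 A6.
Offset 10: leading byte 0xF0 = 11110000 → 4-byte char #5 = F0 9E 91 A8.
Offset 14: leading byte 0xE2 = 11100010 → 3-byte char #6 = E2 A3 BE.
Offset 17: leading byte 0xE1 = 11100001 → 3-byte char #7 = E1 82 A5.
Offset 20: leading byte 0xE0 = 11100000 → 3-byte char #8 = E0 BF BC.
Leading byte 0xE0 = 11100000 matches 1110xxxx → 3-byte sequence.
Byte 1: 0xE0 = 11100000, payload 0000 (4 bits).
Byte 2: 0xBF = 10111111 (10xxxxxx ✓), payload 111111.
Byte 3: 0xBC = 10111100 (10xxxxxx ✓), payload 111100.
Concatenate: 0000111111111100 = 0xFFC (16 bits → U+0FFC).

U+0FFC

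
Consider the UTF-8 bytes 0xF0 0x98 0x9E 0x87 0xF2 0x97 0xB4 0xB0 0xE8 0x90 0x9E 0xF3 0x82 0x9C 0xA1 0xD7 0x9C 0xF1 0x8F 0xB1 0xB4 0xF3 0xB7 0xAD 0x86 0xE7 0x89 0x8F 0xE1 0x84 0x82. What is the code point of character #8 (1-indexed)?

Offset 0: leading byte 0xF0 = 11110000 → 4-byte char #1 = F0 98 9E 87.
Offset 4: leading byte 0xF2 = 11110010 → 4-byte char #2 = F2 97 B4 B0.
Offset 8: leading byte 0xE8 = 11101000 → 3-byte char #3 = E8 90 9E.
Offset 11: leading byte 0xF3 = 11110011 → 4-byte char #4 = F3 82 9C A1.
Offset 15: leading byte 0xD7 = 11010111 → 2-byte char #5 = D7 9C.
Offset 17: leading byte 0xF1 = 11110001 → 4-byte char #6 = F1 8F B1 B4.
Offset 21: leading byte 0xF3 = 11110011 → 4-byte char #7 = F3 B7 AD 86.
Offset 25: leading byte 0xE7 = 11100111 → 3-byte char #8 = E7 89 8F.
Leading byte 0xE7 = 11100111 matches 1110xxxx → 3-byte sequence.
Byte 1: 0xE7 = 11100111, payload 0111 (4 bits).
Byte 2: 0x89 = 10001001 (10xxxxxx ✓), payload 001001.
Byte 3: 0x8F = 10001111 (10xxxxxx ✓), payload 001111.
Concatenate: 0111001001001111 = 0x724F (16 bits → U+724F).

U+724F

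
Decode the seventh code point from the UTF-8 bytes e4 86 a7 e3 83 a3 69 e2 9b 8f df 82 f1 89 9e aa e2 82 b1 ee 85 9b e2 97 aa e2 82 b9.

Offset 0: leading byte 0xE4 = 11100100 → 3-byte char #1 = E4 86 A7.
Offset 3: leading byte 0xE3 = 11100011 → 3-byte char #2 = E3 83 A3.
Offset 6: leading byte 0x69 = 01101001 → 1-byte char #3 = 69.
Offset 7: leading byte 0xE2 = 11100010 → 3-byte char #4 = E2 9B 8F.
Offset 10: leading byte 0xDF = 11011111 → 2-byte char #5 = DF 82.
Offset 12: leading byte 0xF1 = 11110001 → 4-byte char #6 = F1 89 9E AA.
Offset 16: leading byte 0xE2 = 11100010 → 3-byte char #7 = E2 82 B1.
Leading byte 0xE2 = 11100010 matches 1110xxxx → 3-byte sequence.
Byte 1: 0xE2 = 11100010, payload 0010 (4 bits).
Byte 2: 0x82 = 10000010 (10xxxxxx ✓), payload 000010.
Byte 3: 0xB1 = 10110001 (10xxxxxx ✓), payload 110001.
Concatenate: 0010000010110001 = 0x20B1 (16 bits → U+20B1).

U+20B1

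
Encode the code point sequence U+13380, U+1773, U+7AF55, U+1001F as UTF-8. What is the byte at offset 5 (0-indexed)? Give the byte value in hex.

U+13380 → 4-byte form F0 93 8E 80 at offsets 0–3.
U+1773 → 3-byte form E1 9D B3 at offsets 4–6.
Offset 5 falls in char 2's range; it's byte 2 of E1 9D B3 = 0x9D.

0x9D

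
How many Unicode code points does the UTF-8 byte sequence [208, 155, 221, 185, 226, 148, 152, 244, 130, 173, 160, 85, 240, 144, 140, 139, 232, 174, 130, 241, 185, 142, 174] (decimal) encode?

Byte at offset 0: 0xD0 = 11010000 → 2-byte char (#1). Advance 2.
Byte at offset 2: 0xDD = 11011101 → 2-byte char (#2). Advance 2.
Byte at offset 4: 0xE2 = 11100010 → 3-byte char (#3). Advance 3.
Byte at offset 7: 0xF4 = 11110100 → 4-byte char (#4). Advance 4.
Byte at offset 11: 0x55 = 01010101 → 1-byte char (#5). Advance 1.
Byte at offset 12: 0xF0 = 11110000 → 4-byte char (#6). Advance 4.
Byte at offset 16: 0xE8 = 11101000 → 3-byte char (#7). Advance 3.
Byte at offset 19: 0xF1 = 11110001 → 4-byte char (#8). Advance 4.
Reached end at offset 23 after 8 code points.

8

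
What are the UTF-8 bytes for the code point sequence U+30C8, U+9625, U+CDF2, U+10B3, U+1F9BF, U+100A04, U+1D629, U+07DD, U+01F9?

U+30C8: 3-byte form → E3 83 88.
U+9625: 3-byte form → E9 98 A5.
U+CDF2: 3-byte form → EC B7 B2.
U+10B3: 3-byte form → E1 82 B3.
U+1F9BF: 4-byte form → F0 9F A6 BF.
U+100A04: 4-byte form → F4 80 A8 84.
U+1D629: 4-byte form → F0 9D 98 A9.
U+07DD: 2-byte form → DF 9D.
U+01F9: 2-byte form → C7 B9.
Concatenated (28 bytes): E3 83 88 E9 98 A5 EC B7 B2 E1 82 B3 F0 9F A6 BF F4 80 A8 84 F0 9D 98 A9 DF 9D C7 B9.

E3 83 88 E9 98 A5 EC B7 B2 E1 82 B3 F0 9F A6 BF F4 80 A8 84 F0 9D 98 A9 DF 9D C7 B9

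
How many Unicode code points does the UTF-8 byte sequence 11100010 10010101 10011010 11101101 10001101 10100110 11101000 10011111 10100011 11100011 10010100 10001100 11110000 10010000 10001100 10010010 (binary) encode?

5

Byte at offset 0: 0xE2 = 11100010 → 3-byte char (#1). Advance 3.
Byte at offset 3: 0xED = 11101101 → 3-byte char (#2). Advance 3.
Byte at offset 6: 0xE8 = 11101000 → 3-byte char (#3). Advance 3.
Byte at offset 9: 0xE3 = 11100011 → 3-byte char (#4). Advance 3.
Byte at offset 12: 0xF0 = 11110000 → 4-byte char (#5). Advance 4.
Reached end at offset 16 after 5 code points.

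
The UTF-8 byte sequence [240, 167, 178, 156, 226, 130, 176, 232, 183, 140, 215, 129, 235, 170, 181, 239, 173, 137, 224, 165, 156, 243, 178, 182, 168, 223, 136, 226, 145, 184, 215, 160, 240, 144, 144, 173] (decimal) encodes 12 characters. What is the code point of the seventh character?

Offset 0: leading byte 0xF0 = 11110000 → 4-byte char #1 = F0 A7 B2 9C.
Offset 4: leading byte 0xE2 = 11100010 → 3-byte char #2 = E2 82 B0.
Offset 7: leading byte 0xE8 = 11101000 → 3-byte char #3 = E8 B7 8C.
Offset 10: leading byte 0xD7 = 11010111 → 2-byte char #4 = D7 81.
Offset 12: leading byte 0xEB = 11101011 → 3-byte char #5 = EB AA B5.
Offset 15: leading byte 0xEF = 11101111 → 3-byte char #6 = EF AD 89.
Offset 18: leading byte 0xE0 = 11100000 → 3-byte char #7 = E0 A5 9C.
Leading byte 0xE0 = 11100000 matches 1110xxxx → 3-byte sequence.
Byte 1: 0xE0 = 11100000, payload 0000 (4 bits).
Byte 2: 0xA5 = 10100101 (10xxxxxx ✓), payload 100101.
Byte 3: 0x9C = 10011100 (10xxxxxx ✓), payload 011100.
Concatenate: 0000100101011100 = 0x95C (16 bits → U+095C).

U+095C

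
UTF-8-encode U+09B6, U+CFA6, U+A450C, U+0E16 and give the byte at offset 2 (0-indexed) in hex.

U+09B6 → 3-byte form E0 A6 B6 at offsets 0–2.
Offset 2 falls in char 1's range; it's byte 3 of E0 A6 B6 = 0xB6.

0xB6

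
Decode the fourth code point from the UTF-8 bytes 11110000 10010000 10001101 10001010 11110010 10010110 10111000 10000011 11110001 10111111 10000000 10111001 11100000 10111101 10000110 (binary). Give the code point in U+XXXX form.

Offset 0: leading byte 0xF0 = 11110000 → 4-byte char #1 = F0 90 8D 8A.
Offset 4: leading byte 0xF2 = 11110010 → 4-byte char #2 = F2 96 B8 83.
Offset 8: leading byte 0xF1 = 11110001 → 4-byte char #3 = F1 BF 80 B9.
Offset 12: leading byte 0xE0 = 11100000 → 3-byte char #4 = E0 BD 86.
Leading byte 0xE0 = 11100000 matches 1110xxxx → 3-byte sequence.
Byte 1: 0xE0 = 11100000, payload 0000 (4 bits).
Byte 2: 0xBD = 10111101 (10xxxxxx ✓), payload 111101.
Byte 3: 0x86 = 10000110 (10xxxxxx ✓), payload 000110.
Concatenate: 0000111101000110 = 0xF46 (16 bits → U+0F46).

U+0F46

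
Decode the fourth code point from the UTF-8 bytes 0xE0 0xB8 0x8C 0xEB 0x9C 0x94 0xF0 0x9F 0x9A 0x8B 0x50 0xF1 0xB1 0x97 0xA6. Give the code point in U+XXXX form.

Offset 0: leading byte 0xE0 = 11100000 → 3-byte char #1 = E0 B8 8C.
Offset 3: leading byte 0xEB = 11101011 → 3-byte char #2 = EB 9C 94.
Offset 6: leading byte 0xF0 = 11110000 → 4-byte char #3 = F0 9F 9A 8B.
Offset 10: leading byte 0x50 = 01010000 → 1-byte char #4 = 50.
Leading byte 0x50 = 01010000 matches 0xxxxxxx → 1-byte sequence.
Byte 1: 0x50 = 01010000, payload 1010000 (7 bits).
Concatenate: 1010000 = 0x50 (7 bits → U+0050).

U+0050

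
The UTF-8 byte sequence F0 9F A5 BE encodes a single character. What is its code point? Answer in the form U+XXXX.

Leading byte 0xF0 = 11110000 matches 11110xxx → 4-byte sequence.
Byte 1: 0xF0 = 11110000, payload 000 (3 bits).
Byte 2: 0x9F = 10011111 (10xxxxxx ✓), payload 011111.
Byte 3: 0xA5 = 10100101 (10xxxxxx ✓), payload 100101.
Byte 4: 0xBE = 10111110 (10xxxxxx ✓), payload 111110.
Concatenate: 000011111100101111110 = 0x1F97E (21 bits → U+1F97E).

U+1F97E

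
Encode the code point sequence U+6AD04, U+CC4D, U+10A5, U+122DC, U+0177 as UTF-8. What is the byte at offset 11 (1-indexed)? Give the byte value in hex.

0xF0

1-indexed offset 11 is 0-indexed offset 10.
U+6AD04 → 4-byte form F1 AA B4 84 at offsets 0–3.
U+CC4D → 3-byte form EC B1 8D at offsets 4–6.
U+10A5 → 3-byte form E1 82 A5 at offsets 7–9.
U+122DC → 4-byte form F0 92 8B 9C at offsets 10–13.
Offset 10 falls in char 4's range; it's byte 1 of F0 92 8B 9C = 0xF0.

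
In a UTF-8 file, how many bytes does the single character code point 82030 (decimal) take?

4

U+1406E = 0x1406E. UTF-8 uses 1 byte below 0x80, 2 below 0x800, 3 below 0x10000, 4 up to 0x10FFFF. 0x1406E is in U+10000–U+10FFFF → 4 bytes.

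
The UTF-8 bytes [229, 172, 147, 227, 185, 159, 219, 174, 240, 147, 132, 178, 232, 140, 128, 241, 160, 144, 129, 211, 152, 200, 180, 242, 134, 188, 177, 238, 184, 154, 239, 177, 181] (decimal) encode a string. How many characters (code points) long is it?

11

Byte at offset 0: 0xE5 = 11100101 → 3-byte char (#1). Advance 3.
Byte at offset 3: 0xE3 = 11100011 → 3-byte char (#2). Advance 3.
Byte at offset 6: 0xDB = 11011011 → 2-byte char (#3). Advance 2.
Byte at offset 8: 0xF0 = 11110000 → 4-byte char (#4). Advance 4.
Byte at offset 12: 0xE8 = 11101000 → 3-byte char (#5). Advance 3.
Byte at offset 15: 0xF1 = 11110001 → 4-byte char (#6). Advance 4.
Byte at offset 19: 0xD3 = 11010011 → 2-byte char (#7). Advance 2.
Byte at offset 21: 0xC8 = 11001000 → 2-byte char (#8). Advance 2.
Byte at offset 23: 0xF2 = 11110010 → 4-byte char (#9). Advance 4.
Byte at offset 27: 0xEE = 11101110 → 3-byte char (#10). Advance 3.
Byte at offset 30: 0xEF = 11101111 → 3-byte char (#11). Advance 3.
Reached end at offset 33 after 11 code points.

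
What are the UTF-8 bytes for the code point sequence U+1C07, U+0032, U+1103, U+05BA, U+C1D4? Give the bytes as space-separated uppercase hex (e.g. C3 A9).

E1 B0 87 32 E1 84 83 D6 BA EC 87 94

U+1C07: 3-byte form → E1 B0 87.
U+0032: 1-byte form → 32.
U+1103: 3-byte form → E1 84 83.
U+05BA: 2-byte form → D6 BA.
U+C1D4: 3-byte form → EC 87 94.
Concatenated (12 bytes): E1 B0 87 32 E1 84 83 D6 BA EC 87 94.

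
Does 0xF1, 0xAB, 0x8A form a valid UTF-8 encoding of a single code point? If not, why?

Leading byte 0xF1 = 11110001 → 4-byte form, but only 3 bytes are present.

invalid (sequence truncated)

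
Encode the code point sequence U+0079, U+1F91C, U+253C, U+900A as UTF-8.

79 F0 9F A4 9C E2 94 BC E9 80 8A

U+0079: 1-byte form → 79.
U+1F91C: 4-byte form → F0 9F A4 9C.
U+253C: 3-byte form → E2 94 BC.
U+900A: 3-byte form → E9 80 8A.
Concatenated (11 bytes): 79 F0 9F A4 9C E2 94 BC E9 80 8A.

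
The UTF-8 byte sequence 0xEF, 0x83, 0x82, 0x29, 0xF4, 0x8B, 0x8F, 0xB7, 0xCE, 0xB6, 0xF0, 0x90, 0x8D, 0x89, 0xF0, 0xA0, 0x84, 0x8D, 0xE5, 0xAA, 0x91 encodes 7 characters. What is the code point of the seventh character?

U+5A91

Offset 0: leading byte 0xEF = 11101111 → 3-byte char #1 = EF 83 82.
Offset 3: leading byte 0x29 = 00101001 → 1-byte char #2 = 29.
Offset 4: leading byte 0xF4 = 11110100 → 4-byte char #3 = F4 8B 8F B7.
Offset 8: leading byte 0xCE = 11001110 → 2-byte char #4 = CE B6.
Offset 10: leading byte 0xF0 = 11110000 → 4-byte char #5 = F0 90 8D 89.
Offset 14: leading byte 0xF0 = 11110000 → 4-byte char #6 = F0 A0 84 8D.
Offset 18: leading byte 0xE5 = 11100101 → 3-byte char #7 = E5 AA 91.
Leading byte 0xE5 = 11100101 matches 1110xxxx → 3-byte sequence.
Byte 1: 0xE5 = 11100101, payload 0101 (4 bits).
Byte 2: 0xAA = 10101010 (10xxxxxx ✓), payload 101010.
Byte 3: 0x91 = 10010001 (10xxxxxx ✓), payload 010001.
Concatenate: 0101101010010001 = 0x5A91 (16 bits → U+5A91).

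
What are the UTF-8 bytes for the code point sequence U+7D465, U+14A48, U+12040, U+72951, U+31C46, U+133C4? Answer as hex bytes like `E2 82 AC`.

F1 BD 91 A5 F0 94 A9 88 F0 92 81 80 F1 B2 A5 91 F0 B1 B1 86 F0 93 8F 84

U+7D465: 4-byte form → F1 BD 91 A5.
U+14A48: 4-byte form → F0 94 A9 88.
U+12040: 4-byte form → F0 92 81 80.
U+72951: 4-byte form → F1 B2 A5 91.
U+31C46: 4-byte form → F0 B1 B1 86.
U+133C4: 4-byte form → F0 93 8F 84.
Concatenated (24 bytes): F1 BD 91 A5 F0 94 A9 88 F0 92 81 80 F1 B2 A5 91 F0 B1 B1 86 F0 93 8F 84.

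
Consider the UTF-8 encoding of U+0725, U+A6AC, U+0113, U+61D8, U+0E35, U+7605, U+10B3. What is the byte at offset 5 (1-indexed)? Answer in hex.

0xAC

1-indexed offset 5 is 0-indexed offset 4.
U+0725 → 2-byte form DC A5 at offsets 0–1.
U+A6AC → 3-byte form EA 9A AC at offsets 2–4.
Offset 4 falls in char 2's range; it's byte 3 of EA 9A AC = 0xAC.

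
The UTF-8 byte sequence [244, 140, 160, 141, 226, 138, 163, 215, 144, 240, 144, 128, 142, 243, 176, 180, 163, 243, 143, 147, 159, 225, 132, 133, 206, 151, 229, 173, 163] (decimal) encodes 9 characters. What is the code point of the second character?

U+22A3

Offset 0: leading byte 0xF4 = 11110100 → 4-byte char #1 = F4 8C A0 8D.
Offset 4: leading byte 0xE2 = 11100010 → 3-byte char #2 = E2 8A A3.
Leading byte 0xE2 = 11100010 matches 1110xxxx → 3-byte sequence.
Byte 1: 0xE2 = 11100010, payload 0010 (4 bits).
Byte 2: 0x8A = 10001010 (10xxxxxx ✓), payload 001010.
Byte 3: 0xA3 = 10100011 (10xxxxxx ✓), payload 100011.
Concatenate: 0010001010100011 = 0x22A3 (16 bits → U+22A3).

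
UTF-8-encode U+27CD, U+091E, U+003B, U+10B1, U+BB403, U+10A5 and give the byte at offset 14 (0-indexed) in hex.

0xE1

U+27CD → 3-byte form E2 9F 8D at offsets 0–2.
U+091E → 3-byte form E0 A4 9E at offsets 3–5.
U+003B → 1-byte form 3B at offsets 6–6.
U+10B1 → 3-byte form E1 82 B1 at offsets 7–9.
U+BB403 → 4-byte form F2 BB 90 83 at offsets 10–13.
U+10A5 → 3-byte form E1 82 A5 at offsets 14–16.
Offset 14 falls in char 6's range; it's byte 1 of E1 82 A5 = 0xE1.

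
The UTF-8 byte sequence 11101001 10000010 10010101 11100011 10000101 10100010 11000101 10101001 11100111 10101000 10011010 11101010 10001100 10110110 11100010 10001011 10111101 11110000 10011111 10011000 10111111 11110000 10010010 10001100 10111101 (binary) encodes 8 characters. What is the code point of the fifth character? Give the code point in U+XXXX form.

Offset 0: leading byte 0xE9 = 11101001 → 3-byte char #1 = E9 82 95.
Offset 3: leading byte 0xE3 = 11100011 → 3-byte char #2 = E3 85 A2.
Offset 6: leading byte 0xC5 = 11000101 → 2-byte char #3 = C5 A9.
Offset 8: leading byte 0xE7 = 11100111 → 3-byte char #4 = E7 A8 9A.
Offset 11: leading byte 0xEA = 11101010 → 3-byte char #5 = EA 8C B6.
Leading byte 0xEA = 11101010 matches 1110xxxx → 3-byte sequence.
Byte 1: 0xEA = 11101010, payload 1010 (4 bits).
Byte 2: 0x8C = 10001100 (10xxxxxx ✓), payload 001100.
Byte 3: 0xB6 = 10110110 (10xxxxxx ✓), payload 110110.
Concatenate: 1010001100110110 = 0xA336 (16 bits → U+A336).

U+A336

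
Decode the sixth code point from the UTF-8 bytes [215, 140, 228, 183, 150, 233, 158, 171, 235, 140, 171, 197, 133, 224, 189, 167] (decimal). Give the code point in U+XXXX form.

Offset 0: leading byte 0xD7 = 11010111 → 2-byte char #1 = D7 8C.
Offset 2: leading byte 0xE4 = 11100100 → 3-byte char #2 = E4 B7 96.
Offset 5: leading byte 0xE9 = 11101001 → 3-byte char #3 = E9 9E AB.
Offset 8: leading byte 0xEB = 11101011 → 3-byte char #4 = EB 8C AB.
Offset 11: leading byte 0xC5 = 11000101 → 2-byte char #5 = C5 85.
Offset 13: leading byte 0xE0 = 11100000 → 3-byte char #6 = E0 BD A7.
Leading byte 0xE0 = 11100000 matches 1110xxxx → 3-byte sequence.
Byte 1: 0xE0 = 11100000, payload 0000 (4 bits).
Byte 2: 0xBD = 10111101 (10xxxxxx ✓), payload 111101.
Byte 3: 0xA7 = 10100111 (10xxxxxx ✓), payload 100111.
Concatenate: 0000111101100111 = 0xF67 (16 bits → U+0F67).

U+0F67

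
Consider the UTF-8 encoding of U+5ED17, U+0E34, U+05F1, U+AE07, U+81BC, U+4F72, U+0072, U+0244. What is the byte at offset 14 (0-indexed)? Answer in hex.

U+5ED17 → 4-byte form F1 9E B4 97 at offsets 0–3.
U+0E34 → 3-byte form E0 B8 B4 at offsets 4–6.
U+05F1 → 2-byte form D7 B1 at offsets 7–8.
U+AE07 → 3-byte form EA B8 87 at offsets 9–11.
U+81BC → 3-byte form E8 86 BC at offsets 12–14.
Offset 14 falls in char 5's range; it's byte 3 of E8 86 BC = 0xBC.

0xBC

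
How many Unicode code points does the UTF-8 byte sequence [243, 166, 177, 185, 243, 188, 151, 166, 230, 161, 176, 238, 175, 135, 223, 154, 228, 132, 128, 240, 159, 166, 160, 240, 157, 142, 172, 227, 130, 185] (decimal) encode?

Byte at offset 0: 0xF3 = 11110011 → 4-byte char (#1). Advance 4.
Byte at offset 4: 0xF3 = 11110011 → 4-byte char (#2). Advance 4.
Byte at offset 8: 0xE6 = 11100110 → 3-byte char (#3). Advance 3.
Byte at offset 11: 0xEE = 11101110 → 3-byte char (#4). Advance 3.
Byte at offset 14: 0xDF = 11011111 → 2-byte char (#5). Advance 2.
Byte at offset 16: 0xE4 = 11100100 → 3-byte char (#6). Advance 3.
Byte at offset 19: 0xF0 = 11110000 → 4-byte char (#7). Advance 4.
Byte at offset 23: 0xF0 = 11110000 → 4-byte char (#8). Advance 4.
Byte at offset 27: 0xE3 = 11100011 → 3-byte char (#9). Advance 3.
Reached end at offset 30 after 9 code points.

9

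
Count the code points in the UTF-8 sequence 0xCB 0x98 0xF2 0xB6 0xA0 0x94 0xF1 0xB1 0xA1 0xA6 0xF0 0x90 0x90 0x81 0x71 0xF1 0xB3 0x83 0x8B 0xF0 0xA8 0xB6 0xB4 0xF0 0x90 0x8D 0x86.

Byte at offset 0: 0xCB = 11001011 → 2-byte char (#1). Advance 2.
Byte at offset 2: 0xF2 = 11110010 → 4-byte char (#2). Advance 4.
Byte at offset 6: 0xF1 = 11110001 → 4-byte char (#3). Advance 4.
Byte at offset 10: 0xF0 = 11110000 → 4-byte char (#4). Advance 4.
Byte at offset 14: 0x71 = 01110001 → 1-byte char (#5). Advance 1.
Byte at offset 15: 0xF1 = 11110001 → 4-byte char (#6). Advance 4.
Byte at offset 19: 0xF0 = 11110000 → 4-byte char (#7). Advance 4.
Byte at offset 23: 0xF0 = 11110000 → 4-byte char (#8). Advance 4.
Reached end at offset 27 after 8 code points.

8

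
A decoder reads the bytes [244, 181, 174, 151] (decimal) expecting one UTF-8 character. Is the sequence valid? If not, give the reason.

Leading byte 0xF4 = 11110100 → 4-byte form.
Payload = 0x135B97, which exceeds U+10FFFF, the maximum Unicode code point. (Leading bytes F5–FF, or F4 followed by ≥ 0x90, are invalid.)

invalid (encodes a value above U+10FFFF)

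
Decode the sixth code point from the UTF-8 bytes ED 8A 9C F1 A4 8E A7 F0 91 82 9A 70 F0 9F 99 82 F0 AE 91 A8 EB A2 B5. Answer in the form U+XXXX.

Offset 0: leading byte 0xED = 11101101 → 3-byte char #1 = ED 8A 9C.
Offset 3: leading byte 0xF1 = 11110001 → 4-byte char #2 = F1 A4 8E A7.
Offset 7: leading byte 0xF0 = 11110000 → 4-byte char #3 = F0 91 82 9A.
Offset 11: leading byte 0x70 = 01110000 → 1-byte char #4 = 70.
Offset 12: leading byte 0xF0 = 11110000 → 4-byte char #5 = F0 9F 99 82.
Offset 16: leading byte 0xF0 = 11110000 → 4-byte char #6 = F0 AE 91 A8.
Leading byte 0xF0 = 11110000 matches 11110xxx → 4-byte sequence.
Byte 1: 0xF0 = 11110000, payload 000 (3 bits).
Byte 2: 0xAE = 10101110 (10xxxxxx ✓), payload 101110.
Byte 3: 0x91 = 10010001 (10xxxxxx ✓), payload 010001.
Byte 4: 0xA8 = 10101000 (10xxxxxx ✓), payload 101000.
Concatenate: 000101110010001101000 = 0x2E468 (21 bits → U+2E468).

U+2E468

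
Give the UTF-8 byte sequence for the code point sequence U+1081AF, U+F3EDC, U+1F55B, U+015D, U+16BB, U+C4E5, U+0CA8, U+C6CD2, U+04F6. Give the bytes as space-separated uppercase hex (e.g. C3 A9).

F4 88 86 AF F3 B3 BB 9C F0 9F 95 9B C5 9D E1 9A BB EC 93 A5 E0 B2 A8 F3 86 B3 92 D3 B6

U+1081AF: 4-byte form → F4 88 86 AF.
U+F3EDC: 4-byte form → F3 B3 BB 9C.
U+1F55B: 4-byte form → F0 9F 95 9B.
U+015D: 2-byte form → C5 9D.
U+16BB: 3-byte form → E1 9A BB.
U+C4E5: 3-byte form → EC 93 A5.
U+0CA8: 3-byte form → E0 B2 A8.
U+C6CD2: 4-byte form → F3 86 B3 92.
U+04F6: 2-byte form → D3 B6.
Concatenated (29 bytes): F4 88 86 AF F3 B3 BB 9C F0 9F 95 9B C5 9D E1 9A BB EC 93 A5 E0 B2 A8 F3 86 B3 92 D3 B6.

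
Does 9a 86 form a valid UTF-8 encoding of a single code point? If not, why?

Byte 0x9A = 10011010 has the form 10xxxxxx — a continuation byte — but there is no preceding leading byte.

invalid (continuation byte with no leading byte)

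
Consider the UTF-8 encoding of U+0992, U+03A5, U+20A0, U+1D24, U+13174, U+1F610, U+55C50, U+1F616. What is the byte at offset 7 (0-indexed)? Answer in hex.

U+0992 → 3-byte form E0 A6 92 at offsets 0–2.
U+03A5 → 2-byte form CE A5 at offsets 3–4.
U+20A0 → 3-byte form E2 82 A0 at offsets 5–7.
Offset 7 falls in char 3's range; it's byte 3 of E2 82 A0 = 0xA0.

0xA0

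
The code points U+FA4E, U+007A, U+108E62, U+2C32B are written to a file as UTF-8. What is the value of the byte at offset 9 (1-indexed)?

1-indexed offset 9 is 0-indexed offset 8.
U+FA4E → 3-byte form EF A9 8E at offsets 0–2.
U+007A → 1-byte form 7A at offsets 3–3.
U+108E62 → 4-byte form F4 88 B9 A2 at offsets 4–7.
U+2C32B → 4-byte form F0 AC 8C AB at offsets 8–11.
Offset 8 falls in char 4's range; it's byte 1 of F0 AC 8C AB = 0xF0.

0xF0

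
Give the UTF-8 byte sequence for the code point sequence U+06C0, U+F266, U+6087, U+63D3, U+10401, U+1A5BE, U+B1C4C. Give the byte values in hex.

DB 80 EF 89 A6 E6 82 87 E6 8F 93 F0 90 90 81 F0 9A 96 BE F2 B1 B1 8C

U+06C0: 2-byte form → DB 80.
U+F266: 3-byte form → EF 89 A6.
U+6087: 3-byte form → E6 82 87.
U+63D3: 3-byte form → E6 8F 93.
U+10401: 4-byte form → F0 90 90 81.
U+1A5BE: 4-byte form → F0 9A 96 BE.
U+B1C4C: 4-byte form → F2 B1 B1 8C.
Concatenated (23 bytes): DB 80 EF 89 A6 E6 82 87 E6 8F 93 F0 90 90 81 F0 9A 96 BE F2 B1 B1 8C.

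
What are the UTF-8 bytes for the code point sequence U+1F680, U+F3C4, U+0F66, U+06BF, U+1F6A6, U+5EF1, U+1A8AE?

U+1F680: 4-byte form → F0 9F 9A 80.
U+F3C4: 3-byte form → EF 8F 84.
U+0F66: 3-byte form → E0 BD A6.
U+06BF: 2-byte form → DA BF.
U+1F6A6: 4-byte form → F0 9F 9A A6.
U+5EF1: 3-byte form → E5 BB B1.
U+1A8AE: 4-byte form → F0 9A A2 AE.
Concatenated (23 bytes): F0 9F 9A 80 EF 8F 84 E0 BD A6 DA BF F0 9F 9A A6 E5 BB B1 F0 9A A2 AE.

F0 9F 9A 80 EF 8F 84 E0 BD A6 DA BF F0 9F 9A A6 E5 BB B1 F0 9A A2 AE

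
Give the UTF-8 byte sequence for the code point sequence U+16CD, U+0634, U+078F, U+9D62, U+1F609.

U+16CD: 3-byte form → E1 9B 8D.
U+0634: 2-byte form → D8 B4.
U+078F: 2-byte form → DE 8F.
U+9D62: 3-byte form → E9 B5 A2.
U+1F609: 4-byte form → F0 9F 98 89.
Concatenated (14 bytes): E1 9B 8D D8 B4 DE 8F E9 B5 A2 F0 9F 98 89.

E1 9B 8D D8 B4 DE 8F E9 B5 A2 F0 9F 98 89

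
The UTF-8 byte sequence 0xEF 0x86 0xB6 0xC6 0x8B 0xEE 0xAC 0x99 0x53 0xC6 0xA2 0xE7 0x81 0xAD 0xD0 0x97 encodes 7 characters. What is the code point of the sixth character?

U+706D

Offset 0: leading byte 0xEF = 11101111 → 3-byte char #1 = EF 86 B6.
Offset 3: leading byte 0xC6 = 11000110 → 2-byte char #2 = C6 8B.
Offset 5: leading byte 0xEE = 11101110 → 3-byte char #3 = EE AC 99.
Offset 8: leading byte 0x53 = 01010011 → 1-byte char #4 = 53.
Offset 9: leading byte 0xC6 = 11000110 → 2-byte char #5 = C6 A2.
Offset 11: leading byte 0xE7 = 11100111 → 3-byte char #6 = E7 81 AD.
Leading byte 0xE7 = 11100111 matches 1110xxxx → 3-byte sequence.
Byte 1: 0xE7 = 11100111, payload 0111 (4 bits).
Byte 2: 0x81 = 10000001 (10xxxxxx ✓), payload 000001.
Byte 3: 0xAD = 10101101 (10xxxxxx ✓), payload 101101.
Concatenate: 0111000001101101 = 0x706D (16 bits → U+706D).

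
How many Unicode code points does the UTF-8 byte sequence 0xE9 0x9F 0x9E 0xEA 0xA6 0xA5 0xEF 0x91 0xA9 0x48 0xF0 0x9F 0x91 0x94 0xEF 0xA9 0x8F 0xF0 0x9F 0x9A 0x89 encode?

Byte at offset 0: 0xE9 = 11101001 → 3-byte char (#1). Advance 3.
Byte at offset 3: 0xEA = 11101010 → 3-byte char (#2). Advance 3.
Byte at offset 6: 0xEF = 11101111 → 3-byte char (#3). Advance 3.
Byte at offset 9: 0x48 = 01001000 → 1-byte char (#4). Advance 1.
Byte at offset 10: 0xF0 = 11110000 → 4-byte char (#5). Advance 4.
Byte at offset 14: 0xEF = 11101111 → 3-byte char (#6). Advance 3.
Byte at offset 17: 0xF0 = 11110000 → 4-byte char (#7). Advance 4.
Reached end at offset 21 after 7 code points.

7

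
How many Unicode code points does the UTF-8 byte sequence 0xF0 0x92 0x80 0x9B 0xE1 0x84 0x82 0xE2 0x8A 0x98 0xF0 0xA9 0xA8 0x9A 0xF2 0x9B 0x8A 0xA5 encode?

Byte at offset 0: 0xF0 = 11110000 → 4-byte char (#1). Advance 4.
Byte at offset 4: 0xE1 = 11100001 → 3-byte char (#2). Advance 3.
Byte at offset 7: 0xE2 = 11100010 → 3-byte char (#3). Advance 3.
Byte at offset 10: 0xF0 = 11110000 → 4-byte char (#4). Advance 4.
Byte at offset 14: 0xF2 = 11110010 → 4-byte char (#5). Advance 4.
Reached end at offset 18 after 5 code points.

5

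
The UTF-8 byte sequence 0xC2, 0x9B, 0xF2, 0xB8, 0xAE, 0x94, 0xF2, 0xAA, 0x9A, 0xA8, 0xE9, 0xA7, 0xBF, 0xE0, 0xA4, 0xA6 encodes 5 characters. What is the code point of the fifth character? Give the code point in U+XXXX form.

Offset 0: leading byte 0xC2 = 11000010 → 2-byte char #1 = C2 9B.
Offset 2: leading byte 0xF2 = 11110010 → 4-byte char #2 = F2 B8 AE 94.
Offset 6: leading byte 0xF2 = 11110010 → 4-byte char #3 = F2 AA 9A A8.
Offset 10: leading byte 0xE9 = 11101001 → 3-byte char #4 = E9 A7 BF.
Offset 13: leading byte 0xE0 = 11100000 → 3-byte char #5 = E0 A4 A6.
Leading byte 0xE0 = 11100000 matches 1110xxxx → 3-byte sequence.
Byte 1: 0xE0 = 11100000, payload 0000 (4 bits).
Byte 2: 0xA4 = 10100100 (10xxxxxx ✓), payload 100100.
Byte 3: 0xA6 = 10100110 (10xxxxxx ✓), payload 100110.
Concatenate: 0000100100100110 = 0x926 (16 bits → U+0926).

U+0926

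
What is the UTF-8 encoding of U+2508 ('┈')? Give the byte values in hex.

U+2508 = 0x2508 = 9480 decimal. In range U+0800–U+FFFF → 3-byte form: 1110xxxx 10xxxxxx 10xxxxxx.
Binary (16 bits): 0010010100001000.
Split 4+6+6: 0010 | 010100 | 001000.
Byte 1: 11100010 = 0xE2.
Byte 2: 10010100 = 0x94.
Byte 3: 10001000 = 0x88.

E2 94 88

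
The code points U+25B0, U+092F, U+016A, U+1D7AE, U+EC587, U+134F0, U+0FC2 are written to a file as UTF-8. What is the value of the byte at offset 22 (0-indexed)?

0x82

U+25B0 → 3-byte form E2 96 B0 at offsets 0–2.
U+092F → 3-byte form E0 A4 AF at offsets 3–5.
U+016A → 2-byte form C5 AA at offsets 6–7.
U+1D7AE → 4-byte form F0 9D 9E AE at offsets 8–11.
U+EC587 → 4-byte form F3 AC 96 87 at offsets 12–15.
U+134F0 → 4-byte form F0 93 93 B0 at offsets 16–19.
U+0FC2 → 3-byte form E0 BF 82 at offsets 20–22.
Offset 22 falls in char 7's range; it's byte 3 of E0 BF 82 = 0x82.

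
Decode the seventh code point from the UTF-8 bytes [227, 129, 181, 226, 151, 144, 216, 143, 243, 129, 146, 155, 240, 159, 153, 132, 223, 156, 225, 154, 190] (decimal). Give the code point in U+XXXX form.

Offset 0: leading byte 0xE3 = 11100011 → 3-byte char #1 = E3 81 B5.
Offset 3: leading byte 0xE2 = 11100010 → 3-byte char #2 = E2 97 90.
Offset 6: leading byte 0xD8 = 11011000 → 2-byte char #3 = D8 8F.
Offset 8: leading byte 0xF3 = 11110011 → 4-byte char #4 = F3 81 92 9B.
Offset 12: leading byte 0xF0 = 11110000 → 4-byte char #5 = F0 9F 99 84.
Offset 16: leading byte 0xDF = 11011111 → 2-byte char #6 = DF 9C.
Offset 18: leading byte 0xE1 = 11100001 → 3-byte char #7 = E1 9A BE.
Leading byte 0xE1 = 11100001 matches 1110xxxx → 3-byte sequence.
Byte 1: 0xE1 = 11100001, payload 0001 (4 bits).
Byte 2: 0x9A = 10011010 (10xxxxxx ✓), payload 011010.
Byte 3: 0xBE = 10111110 (10xxxxxx ✓), payload 111110.
Concatenate: 0001011010111110 = 0x16BE (16 bits → U+16BE).

U+16BE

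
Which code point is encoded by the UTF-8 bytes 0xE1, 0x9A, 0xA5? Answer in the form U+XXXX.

Leading byte 0xE1 = 11100001 matches 1110xxxx → 3-byte sequence.
Byte 1: 0xE1 = 11100001, payload 0001 (4 bits).
Byte 2: 0x9A = 10011010 (10xxxxxx ✓), payload 011010.
Byte 3: 0xA5 = 10100101 (10xxxxxx ✓), payload 100101.
Concatenate: 0001011010100101 = 0x16A5 (16 bits → U+16A5).

U+16A5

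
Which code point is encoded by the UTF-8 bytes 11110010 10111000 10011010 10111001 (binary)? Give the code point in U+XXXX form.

U+B86B9

Leading byte 0xF2 = 11110010 matches 11110xxx → 4-byte sequence.
Byte 1: 0xF2 = 11110010, payload 010 (3 bits).
Byte 2: 0xB8 = 10111000 (10xxxxxx ✓), payload 111000.
Byte 3: 0x9A = 10011010 (10xxxxxx ✓), payload 011010.
Byte 4: 0xB9 = 10111001 (10xxxxxx ✓), payload 111001.
Concatenate: 010111000011010111001 = 0xB86B9 (21 bits → U+B86B9).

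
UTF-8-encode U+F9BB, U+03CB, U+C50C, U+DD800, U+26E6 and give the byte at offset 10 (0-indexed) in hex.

U+F9BB → 3-byte form EF A6 BB at offsets 0–2.
U+03CB → 2-byte form CF 8B at offsets 3–4.
U+C50C → 3-byte form EC 94 8C at offsets 5–7.
U+DD800 → 4-byte form F3 9D A0 80 at offsets 8–11.
Offset 10 falls in char 4's range; it's byte 3 of F3 9D A0 80 = 0xA0.

0xA0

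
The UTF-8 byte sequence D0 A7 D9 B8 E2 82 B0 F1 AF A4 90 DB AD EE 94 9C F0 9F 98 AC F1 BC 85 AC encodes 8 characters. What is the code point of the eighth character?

Offset 0: leading byte 0xD0 = 11010000 → 2-byte char #1 = D0 A7.
Offset 2: leading byte 0xD9 = 11011001 → 2-byte char #2 = D9 B8.
Offset 4: leading byte 0xE2 = 11100010 → 3-byte char #3 = E2 82 B0.
Offset 7: leading byte 0xF1 = 11110001 → 4-byte char #4 = F1 AF A4 90.
Offset 11: leading byte 0xDB = 11011011 → 2-byte char #5 = DB AD.
Offset 13: leading byte 0xEE = 11101110 → 3-byte char #6 = EE 94 9C.
Offset 16: leading byte 0xF0 = 11110000 → 4-byte char #7 = F0 9F 98 AC.
Offset 20: leading byte 0xF1 = 11110001 → 4-byte char #8 = F1 BC 85 AC.
Leading byte 0xF1 = 11110001 matches 11110xxx → 4-byte sequence.
Byte 1: 0xF1 = 11110001, payload 001 (3 bits).
Byte 2: 0xBC = 10111100 (10xxxxxx ✓), payload 111100.
Byte 3: 0x85 = 10000101 (10xxxxxx ✓), payload 000101.
Byte 4: 0xAC = 10101100 (10xxxxxx ✓), payload 101100.
Concatenate: 001111100000101101100 = 0x7C16C (21 bits → U+7C16C).

U+7C16C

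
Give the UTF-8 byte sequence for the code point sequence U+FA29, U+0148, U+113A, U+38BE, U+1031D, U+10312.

EF A8 A9 C5 88 E1 84 BA E3 A2 BE F0 90 8C 9D F0 90 8C 92

U+FA29: 3-byte form → EF A8 A9.
U+0148: 2-byte form → C5 88.
U+113A: 3-byte form → E1 84 BA.
U+38BE: 3-byte form → E3 A2 BE.
U+1031D: 4-byte form → F0 90 8C 9D.
U+10312: 4-byte form → F0 90 8C 92.
Concatenated (19 bytes): EF A8 A9 C5 88 E1 84 BA E3 A2 BE F0 90 8C 9D F0 90 8C 92.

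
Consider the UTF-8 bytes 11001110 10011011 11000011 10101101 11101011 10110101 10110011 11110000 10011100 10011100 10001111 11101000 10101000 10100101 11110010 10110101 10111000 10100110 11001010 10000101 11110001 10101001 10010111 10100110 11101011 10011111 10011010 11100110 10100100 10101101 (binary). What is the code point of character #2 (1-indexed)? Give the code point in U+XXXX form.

U+00ED

Offset 0: leading byte 0xCE = 11001110 → 2-byte char #1 = CE 9B.
Offset 2: leading byte 0xC3 = 11000011 → 2-byte char #2 = C3 AD.
Leading byte 0xC3 = 11000011 matches 110xxxxx → 2-byte sequence.
Byte 1: 0xC3 = 11000011, payload 00011 (5 bits).
Byte 2: 0xAD = 10101101 (10xxxxxx ✓), payload 101101.
Concatenate: 00011101101 = 0xED (11 bits → U+00ED).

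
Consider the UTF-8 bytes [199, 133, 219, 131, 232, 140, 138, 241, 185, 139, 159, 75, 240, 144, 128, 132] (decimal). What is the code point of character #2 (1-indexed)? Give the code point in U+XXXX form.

Offset 0: leading byte 0xC7 = 11000111 → 2-byte char #1 = C7 85.
Offset 2: leading byte 0xDB = 11011011 → 2-byte char #2 = DB 83.
Leading byte 0xDB = 11011011 matches 110xxxxx → 2-byte sequence.
Byte 1: 0xDB = 11011011, payload 11011 (5 bits).
Byte 2: 0x83 = 10000011 (10xxxxxx ✓), payload 000011.
Concatenate: 11011000011 = 0x6C3 (11 bits → U+06C3).

U+06C3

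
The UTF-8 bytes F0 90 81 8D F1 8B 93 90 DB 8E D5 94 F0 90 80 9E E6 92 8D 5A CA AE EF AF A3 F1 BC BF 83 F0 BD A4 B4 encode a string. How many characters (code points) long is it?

Byte at offset 0: 0xF0 = 11110000 → 4-byte char (#1). Advance 4.
Byte at offset 4: 0xF1 = 11110001 → 4-byte char (#2). Advance 4.
Byte at offset 8: 0xDB = 11011011 → 2-byte char (#3). Advance 2.
Byte at offset 10: 0xD5 = 11010101 → 2-byte char (#4). Advance 2.
Byte at offset 12: 0xF0 = 11110000 → 4-byte char (#5). Advance 4.
Byte at offset 16: 0xE6 = 11100110 → 3-byte char (#6). Advance 3.
Byte at offset 19: 0x5A = 01011010 → 1-byte char (#7). Advance 1.
Byte at offset 20: 0xCA = 11001010 → 2-byte char (#8). Advance 2.
Byte at offset 22: 0xEF = 11101111 → 3-byte char (#9). Advance 3.
Byte at offset 25: 0xF1 = 11110001 → 4-byte char (#10). Advance 4.
Byte at offset 29: 0xF0 = 11110000 → 4-byte char (#11). Advance 4.
Reached end at offset 33 after 11 code points.

11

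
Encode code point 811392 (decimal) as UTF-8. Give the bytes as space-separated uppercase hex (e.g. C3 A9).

U+C6180 = 0xC6180 = 811392 decimal. In range U+10000–U+10FFFF → 4-byte form: 11110xxx 10xxxxxx 10xxxxxx 10xxxxxx.
Binary (21 bits): 011000110000110000000.
Split 3+6+6+6: 011 | 000110 | 000110 | 000000.
Byte 1: 11110011 = 0xF3.
Byte 2: 10000110 = 0x86.
Byte 3: 10000110 = 0x86.
Byte 4: 10000000 = 0x80.

F3 86 86 80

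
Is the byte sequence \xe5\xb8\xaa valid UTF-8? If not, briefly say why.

valid

Leading byte 0xE5 = 11100101 → 3-byte form.
Continuation bytes 0xB8=10111000, 0xAA=10101010 all match 10xxxxxx.
Decoded value 0x5E2A is ≥ 0x800 (shortest form) and not a surrogate.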